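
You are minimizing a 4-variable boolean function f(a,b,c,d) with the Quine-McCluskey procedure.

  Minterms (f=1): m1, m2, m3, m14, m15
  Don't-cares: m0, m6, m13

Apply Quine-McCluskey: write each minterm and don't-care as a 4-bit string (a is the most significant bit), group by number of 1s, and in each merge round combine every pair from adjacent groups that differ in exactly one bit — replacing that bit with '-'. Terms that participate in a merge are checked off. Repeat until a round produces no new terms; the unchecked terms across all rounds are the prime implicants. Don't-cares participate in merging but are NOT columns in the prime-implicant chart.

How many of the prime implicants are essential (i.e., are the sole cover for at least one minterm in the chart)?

1

Round 0: 0000✓ 0001✓ 0010✓ 0011✓ 0110✓ 1101✓ 1110✓ 1111✓
Round 1: -110 0-10 00-0✓ 00-1✓ 000-✓ 001-✓ 11-1 111-
Round 2: 00--
PIs = {-110, 0-10, 00--, 11-1, 111-}
Coverage chart:
  m1: 00-- ←essential
  m2: 0-10,00--
  m3: 00-- ←essential
  m14: -110,111-
  m15: 11-1,111-
Essential: 00--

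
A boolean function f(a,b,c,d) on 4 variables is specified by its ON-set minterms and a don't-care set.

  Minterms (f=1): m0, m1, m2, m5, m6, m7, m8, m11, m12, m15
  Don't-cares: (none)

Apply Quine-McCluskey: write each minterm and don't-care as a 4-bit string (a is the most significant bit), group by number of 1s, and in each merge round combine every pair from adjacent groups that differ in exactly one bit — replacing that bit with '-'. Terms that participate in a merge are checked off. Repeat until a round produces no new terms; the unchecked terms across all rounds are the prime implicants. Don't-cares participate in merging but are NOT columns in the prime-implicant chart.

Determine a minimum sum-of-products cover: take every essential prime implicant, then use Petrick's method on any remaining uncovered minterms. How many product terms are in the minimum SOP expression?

Round 0: 0000✓ 0001✓ 0010✓ 0101✓ 0110✓ 0111✓ 1000✓ 1011✓ 1100✓ 1111✓
Round 1: -000 -111 0-01 0-10 00-0 000- 01-1 011- 1-00 1-11
PIs = {-000, -111, 0-01, 0-10, 00-0, 000-, 01-1, 011-, 1-00, 1-11}
Coverage chart:
  m0: -000,00-0,000-
  m1: 0-01,000-
  m2: 0-10,00-0
  m5: 0-01,01-1
  m6: 0-10,011-
  m7: -111,01-1,011-
  m8: -000,1-00
  m11: 1-11 ←essential
  m12: 1-00 ←essential
  m15: -111,1-11
Essential: 1-00, 1-11
Petrick residual → 0-01, 00-0, 011-
Min cover (5 terms): a'c'd + a'b'd' + a'bc + ac'd' + acd

5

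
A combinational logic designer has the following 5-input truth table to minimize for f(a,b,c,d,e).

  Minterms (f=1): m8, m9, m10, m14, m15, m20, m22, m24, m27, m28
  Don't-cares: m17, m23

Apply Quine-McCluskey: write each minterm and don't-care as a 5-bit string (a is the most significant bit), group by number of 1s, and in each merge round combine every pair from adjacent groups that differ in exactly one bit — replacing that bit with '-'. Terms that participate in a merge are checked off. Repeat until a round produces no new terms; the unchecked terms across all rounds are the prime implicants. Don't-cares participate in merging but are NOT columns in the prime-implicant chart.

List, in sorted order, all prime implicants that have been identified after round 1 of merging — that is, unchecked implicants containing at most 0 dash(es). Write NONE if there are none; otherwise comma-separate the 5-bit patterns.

Round 0: 01000✓ 01001✓ 01010✓ 01110✓ 01111✓ 10001 10100✓ 10110✓ 10111✓ 11000✓ 11011 11100✓
Round 1: -1000 01-10 010-0 0100- 0111- 1-100 101-0 1011- 11-00
PIs = {-1000, 01-10, 010-0, 0100-, 0111-, 1-100, 10001, 101-0, 1011-, 11-00, 11011}

10001, 11011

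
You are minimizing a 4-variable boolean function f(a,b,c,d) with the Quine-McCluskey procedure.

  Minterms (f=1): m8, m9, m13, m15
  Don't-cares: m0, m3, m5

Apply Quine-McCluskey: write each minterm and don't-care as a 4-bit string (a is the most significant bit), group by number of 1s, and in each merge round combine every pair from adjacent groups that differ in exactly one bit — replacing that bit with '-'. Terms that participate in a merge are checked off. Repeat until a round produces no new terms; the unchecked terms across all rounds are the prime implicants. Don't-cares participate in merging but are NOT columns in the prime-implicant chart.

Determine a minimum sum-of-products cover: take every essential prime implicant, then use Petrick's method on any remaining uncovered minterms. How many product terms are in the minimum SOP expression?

2

Round 0: 0000✓ 0011 0101✓ 1000✓ 1001✓ 1101✓ 1111✓
Round 1: -000 -101 1-01 100- 11-1
PIs = {-000, -101, 0011, 1-01, 100-, 11-1}
Coverage chart:
  m8: -000,100-
  m9: 1-01,100-
  m13: -101,1-01,11-1
  m15: 11-1 ←essential
Essential: 11-1
Petrick residual → 100-
Min cover (2 terms): ab'c' + abd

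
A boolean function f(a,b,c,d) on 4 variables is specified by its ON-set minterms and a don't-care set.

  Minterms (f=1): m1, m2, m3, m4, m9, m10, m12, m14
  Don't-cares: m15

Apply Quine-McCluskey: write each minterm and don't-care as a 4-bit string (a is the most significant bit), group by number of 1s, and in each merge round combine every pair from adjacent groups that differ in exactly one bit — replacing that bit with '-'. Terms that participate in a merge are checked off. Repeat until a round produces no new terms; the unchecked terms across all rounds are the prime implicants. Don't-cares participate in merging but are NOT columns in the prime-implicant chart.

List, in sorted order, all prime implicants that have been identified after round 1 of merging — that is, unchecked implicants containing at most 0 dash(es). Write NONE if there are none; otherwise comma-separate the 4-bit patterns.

NONE

Round 0: 0001✓ 0010✓ 0011✓ 0100✓ 1001✓ 1010✓ 1100✓ 1110✓ 1111✓
Round 1: -001 -010 -100 00-1 001- 1-10 11-0 111-
PIs = {-001, -010, -100, 00-1, 001-, 1-10, 11-0, 111-}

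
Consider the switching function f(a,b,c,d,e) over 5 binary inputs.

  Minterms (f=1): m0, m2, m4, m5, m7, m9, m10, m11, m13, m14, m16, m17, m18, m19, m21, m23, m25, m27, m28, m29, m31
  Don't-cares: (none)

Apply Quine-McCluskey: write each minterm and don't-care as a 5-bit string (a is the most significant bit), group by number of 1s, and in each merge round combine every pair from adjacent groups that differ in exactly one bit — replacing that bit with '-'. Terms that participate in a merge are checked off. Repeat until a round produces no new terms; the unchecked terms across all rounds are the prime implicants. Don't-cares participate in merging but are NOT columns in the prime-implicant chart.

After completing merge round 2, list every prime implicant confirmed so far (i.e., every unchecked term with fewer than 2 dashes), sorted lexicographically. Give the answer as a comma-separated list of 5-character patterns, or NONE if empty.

size-2^0 implicants → 00000(✓)  00010(✓)  00100(✓)  00101(✓)  00111(✓)  01001(✓)  01010(✓)  01011(✓)  01101(✓)  01110(✓)  10000(✓)  10001(✓)  10010(✓)  10011(✓)  10101(✓)  10111(✓)  11001(✓)  11011(✓)  11100(✓)  11101(✓)  11111(✓)
size-2^1 implicants → -0000(✓)  -0010(✓)  -0101(✓)  -0111(✓)  -1001(✓)  -1011(✓)  -1101(✓)  0-010  0-101(✓)  00-00  000-0(✓)  001-1(✓)  0010-  01-01(✓)  01-10  010-1(✓)  0101-  1-001(✓)  1-011(✓)  1-101(✓)  1-111(✓)  10-01(✓)  10-11(✓)  100-0(✓)  100-1(✓)  1000-(✓)  1001-(✓)  101-1(✓)  11-01(✓)  11-11(✓)  110-1(✓)  111-1(✓)  1110-
size-2^2 implicants → --101  -00-0  -01-1  -1-01  -10-1  1--01(✓)  1--11(✓)  1-0-1(✓)  1-1-1(✓)  10--1(✓)  100--  11--1(✓)
size-2^3 implicants → 1---1
Unchecked terms (primes): --101, -00-0, -01-1, -1-01, -10-1, 0-010, 00-00, 0010-, 01-10, 0101-, 1---1, 100--, 1110-

0-010, 00-00, 0010-, 01-10, 0101-, 1110-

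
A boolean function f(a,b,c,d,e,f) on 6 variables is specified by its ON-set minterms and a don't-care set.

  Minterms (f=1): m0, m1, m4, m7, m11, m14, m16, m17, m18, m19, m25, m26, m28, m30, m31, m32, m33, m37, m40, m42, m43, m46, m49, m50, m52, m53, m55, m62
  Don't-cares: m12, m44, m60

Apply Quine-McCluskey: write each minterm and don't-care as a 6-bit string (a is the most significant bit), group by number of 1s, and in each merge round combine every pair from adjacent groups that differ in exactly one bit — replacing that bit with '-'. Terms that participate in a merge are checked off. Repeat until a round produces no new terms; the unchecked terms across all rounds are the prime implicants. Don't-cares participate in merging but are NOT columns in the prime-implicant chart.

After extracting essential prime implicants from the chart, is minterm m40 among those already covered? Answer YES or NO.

Round 0: 000000✓ 000001✓ 000100✓ 000111 001011✓ 001100✓ 001110✓ 010000✓ 010001✓ 010010✓ 010011✓ 011001✓ 011010✓ 011100✓ 011110✓ 011111✓ 100000✓ 100001✓ 100101✓ 101000✓ 101010✓ 101011✓ 101100✓ 101110✓ 110001✓ 110010✓ 110100✓ 110101✓ 110111✓ 111100✓ 111110✓
Round 1: -00000✓ -00001✓ -01011 -01100✓ -01110✓ -10001✓ -10010 -11100✓ -11110✓ 0-0000✓ 0-0001✓ 0-1100✓ 0-1110✓ 00-100 000-00 00000-✓ 0011-0✓ 01-001 01-010 0100-0✓ 0100-1✓ 01000-✓ 01001-✓ 011-10 0111-0✓ 01111- 1-0001✓ 1-0101✓ 1-1100✓ 1-1110✓ 10-000 100-01✓ 10000-✓ 101-00✓ 101-10✓ 1010-0✓ 10101- 1011-0✓ 11-100 110-01✓ 1101-1 11010- 1111-0✓
Round 2: --0001 --1100✓ --1110✓ -0000- -011-0✓ -111-0✓ 0-000- 0-11-0✓ 0100-- 1-0-01 1-11-0✓ 101--0
Round 3: --11-0
PIs = {--0001, --11-0, -0000-, -01011, -10010, 0-000-, 00-100, 000-00, 000111, 01-001, 01-010, 0100--, 011-10, 01111-, 1-0-01, 10-000, 101--0, 10101-, 11-100, 1101-1, 11010-}
Coverage chart:
  m0: -0000-,0-000-,000-00
  m1: --0001,-0000-,0-000-
  m4: 00-100,000-00
  m7: 000111 ←essential
  m11: -01011 ←essential
  m14: --11-0 ←essential
  m16: 0-000-,0100--
  m17: --0001,0-000-,01-001,0100--
  m18: -10010,01-010,0100--
  m19: 0100-- ←essential
  m25: 01-001 ←essential
  m26: 01-010,011-10
  m28: --11-0 ←essential
  m30: --11-0,011-10,01111-
  m31: 01111- ←essential
  m32: -0000-,10-000
  m33: --0001,-0000-,1-0-01
  m37: 1-0-01 ←essential
  m40: 10-000,101--0
  m42: 101--0,10101-
  m43: -01011,10101-
  m46: --11-0,101--0
  m49: --0001,1-0-01
  m50: -10010 ←essential
  m52: 11-100,11010-
  m53: 1-0-01,1101-1,11010-
  m55: 1101-1 ←essential
  m62: --11-0 ←essential
Essential: --11-0, -01011, -10010, 000111, 01-001, 0100--, 01111-, 1-0-01, 1101-1

NO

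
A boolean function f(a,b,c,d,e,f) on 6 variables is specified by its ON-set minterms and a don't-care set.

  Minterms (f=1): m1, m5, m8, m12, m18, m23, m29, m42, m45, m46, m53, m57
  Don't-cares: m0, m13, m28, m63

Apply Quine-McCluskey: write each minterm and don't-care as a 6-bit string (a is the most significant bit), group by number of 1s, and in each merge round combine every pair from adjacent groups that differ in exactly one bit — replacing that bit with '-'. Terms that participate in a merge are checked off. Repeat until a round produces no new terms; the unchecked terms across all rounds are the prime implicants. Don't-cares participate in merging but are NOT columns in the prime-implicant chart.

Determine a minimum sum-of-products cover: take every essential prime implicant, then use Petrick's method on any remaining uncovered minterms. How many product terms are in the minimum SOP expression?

size-2^0 implicants → 000000(✓)  000001(✓)  000101(✓)  001000(✓)  001100(✓)  001101(✓)  010010  010111  011100(✓)  011101(✓)  101010(✓)  101101(✓)  101110(✓)  110101  111001  111111
size-2^1 implicants → -01101  0-1100(✓)  0-1101(✓)  00-000  00-101  000-01  00000-  001-00  00110-(✓)  01110-(✓)  101-10
size-2^2 implicants → 0-110-
Unchecked terms (primes): -01101, 0-110-, 00-000, 00-101, 000-01, 00000-, 001-00, 010010, 010111, 101-10, 110101, 111001, 111111
Minterm coverage:
  m1 ⊆ 000-01,00000-
  m5 ⊆ 00-101,000-01
  m8 ⊆ 00-000,001-00
  m12 ⊆ 0-110-,001-00
  m18 ⊆ 010010 [E]
  m23 ⊆ 010111 [E]
  m29 ⊆ 0-110- [E]
  m42 ⊆ 101-10 [E]
  m45 ⊆ -01101 [E]
  m46 ⊆ 101-10 [E]
  m53 ⊆ 110101 [E]
  m57 ⊆ 111001 [E]
E = {-01101, 0-110-, 010010, 010111, 101-10, 110101, 111001}
Petrick residual → 00-000, 000-01
Cover = b'cde'f + a'cde' + a'b'd'e'f' + a'b'c'e'f + a'bc'd'ef' + a'bc'def + ab'cef' + abc'de'f + abcd'e'f  |cover|=9

9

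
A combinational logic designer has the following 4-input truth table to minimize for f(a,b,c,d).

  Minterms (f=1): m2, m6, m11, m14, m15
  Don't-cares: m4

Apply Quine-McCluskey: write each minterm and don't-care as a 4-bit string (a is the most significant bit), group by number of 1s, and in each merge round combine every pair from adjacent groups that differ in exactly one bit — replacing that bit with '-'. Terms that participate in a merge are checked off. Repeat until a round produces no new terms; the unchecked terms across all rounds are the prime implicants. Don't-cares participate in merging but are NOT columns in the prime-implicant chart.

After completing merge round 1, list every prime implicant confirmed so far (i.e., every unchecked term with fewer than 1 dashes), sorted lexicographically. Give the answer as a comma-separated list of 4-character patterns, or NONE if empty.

Round 0: 0010✓ 0100✓ 0110✓ 1011✓ 1110✓ 1111✓
Round 1: -110 0-10 01-0 1-11 111-
PIs = {-110, 0-10, 01-0, 1-11, 111-}

NONE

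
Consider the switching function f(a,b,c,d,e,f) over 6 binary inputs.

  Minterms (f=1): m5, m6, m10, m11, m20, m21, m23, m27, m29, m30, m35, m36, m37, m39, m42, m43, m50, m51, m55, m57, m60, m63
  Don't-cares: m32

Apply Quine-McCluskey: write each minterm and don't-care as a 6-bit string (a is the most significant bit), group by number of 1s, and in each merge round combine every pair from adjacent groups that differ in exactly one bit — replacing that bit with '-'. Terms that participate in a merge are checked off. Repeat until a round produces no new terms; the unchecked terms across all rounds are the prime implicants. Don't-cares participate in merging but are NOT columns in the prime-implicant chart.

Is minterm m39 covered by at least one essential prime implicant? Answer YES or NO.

Round 0: 000101✓ 000110 001010✓ 001011✓ 010100✓ 010101✓ 010111✓ 011011✓ 011101✓ 011110 100000✓ 100011✓ 100100✓ 100101✓ 100111✓ 101010✓ 101011✓ 110010✓ 110011✓ 110111✓ 111001 111100 111111✓
Round 1: -00101 -01010✓ -01011✓ -10111 0-0101 0-1011 00101-✓ 01-101 0101-1 01010- 1-0011✓ 1-0111✓ 10-011 100-00 100-11✓ 1001-1 10010- 10101-✓ 11-111 110-11✓ 11001-
Round 2: -0101- 1-0-11
PIs = {-00101, -0101-, -10111, 0-0101, 0-1011, 000110, 01-101, 0101-1, 01010-, 011110, 1-0-11, 10-011, 100-00, 1001-1, 10010-, 11-111, 11001-, 111001, 111100}
Coverage chart:
  m5: -00101,0-0101
  m6: 000110 ←essential
  m10: -0101- ←essential
  m11: -0101-,0-1011
  m20: 01010- ←essential
  m21: 0-0101,01-101,0101-1,01010-
  m23: -10111,0101-1
  m27: 0-1011 ←essential
  m29: 01-101 ←essential
  m30: 011110 ←essential
  m35: 1-0-11,10-011
  m36: 100-00,10010-
  m37: -00101,1001-1,10010-
  m39: 1-0-11,1001-1
  m42: -0101- ←essential
  m43: -0101-,10-011
  m50: 11001- ←essential
  m51: 1-0-11,11001-
  m55: -10111,1-0-11,11-111
  m57: 111001 ←essential
  m60: 111100 ←essential
  m63: 11-111 ←essential
Essential: -0101-, 0-1011, 000110, 01-101, 01010-, 011110, 11-111, 11001-, 111001, 111100

NO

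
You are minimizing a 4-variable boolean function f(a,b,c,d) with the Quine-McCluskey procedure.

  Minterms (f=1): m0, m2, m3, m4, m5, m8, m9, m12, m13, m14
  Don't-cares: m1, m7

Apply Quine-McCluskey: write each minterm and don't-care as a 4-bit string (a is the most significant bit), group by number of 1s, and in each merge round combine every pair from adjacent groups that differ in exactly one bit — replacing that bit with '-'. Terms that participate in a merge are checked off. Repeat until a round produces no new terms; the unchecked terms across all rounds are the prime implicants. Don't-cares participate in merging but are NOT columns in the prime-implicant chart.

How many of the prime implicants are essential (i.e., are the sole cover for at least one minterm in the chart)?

[col 0] 0000*, 0001*, 0010*, 0011*, 0100*, 0101*, 0111*, 1000*, 1001*, 1100*, 1101*, 1110*
[col 1] -000*, -001*, -100*, -101*, 0-00*, 0-01*, 0-11*, 00-0*, 00-1*, 000-*, 001-*, 01-1*, 010-*, 1-00*, 1-01*, 100-*, 11-0, 110-*
[col 2] --00*, --01*, -00-*, -10-*, 0--1, 0-0-*, 00--, 1-0-*
[col 3] --0-
Prime implicants: --0-, 0--1, 00--, 11-0
PI chart (minterm → PIs covering it):
  0 | --0-,00--
  2 | 00--  (sole → essential)
  3 | 0--1,00--
  4 | --0-  (sole → essential)
  5 | --0-,0--1
  8 | --0-  (sole → essential)
  9 | --0-  (sole → essential)
  12 | --0-,11-0
  13 | --0-  (sole → essential)
  14 | 11-0  (sole → essential)
Essential prime implicants: --0-, 00--, 11-0

3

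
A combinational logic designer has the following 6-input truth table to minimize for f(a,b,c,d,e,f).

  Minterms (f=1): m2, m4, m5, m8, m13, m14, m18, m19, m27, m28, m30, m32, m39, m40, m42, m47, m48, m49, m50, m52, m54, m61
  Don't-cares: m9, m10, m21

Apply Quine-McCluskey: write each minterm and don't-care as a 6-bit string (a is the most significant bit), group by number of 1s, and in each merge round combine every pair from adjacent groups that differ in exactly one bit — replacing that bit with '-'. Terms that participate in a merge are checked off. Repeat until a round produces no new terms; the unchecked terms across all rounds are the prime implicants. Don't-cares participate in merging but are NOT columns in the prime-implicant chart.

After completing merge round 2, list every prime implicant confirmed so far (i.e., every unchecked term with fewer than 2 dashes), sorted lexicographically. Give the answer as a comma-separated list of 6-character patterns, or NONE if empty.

-10010, 0-0010, 0-0101, 0-1110, 00-010, 00-101, 00010-, 001-01, 001-10, 00100-, 01-011, 01001-, 0111-0, 1-0000, 10-000, 10-111, 11000-, 111101

size-2^0 implicants → 000010(✓)  000100(✓)  000101(✓)  001000(✓)  001001(✓)  001010(✓)  001101(✓)  001110(✓)  010010(✓)  010011(✓)  010101(✓)  011011(✓)  011100(✓)  011110(✓)  100000(✓)  100111(✓)  101000(✓)  101010(✓)  101111(✓)  110000(✓)  110001(✓)  110010(✓)  110100(✓)  110110(✓)  111101
size-2^1 implicants → -01000(✓)  -01010(✓)  -10010  0-0010  0-0101  0-1110  00-010  00-101  00010-  001-01  001-10  0010-0(✓)  00100-  01-011  01001-  0111-0  1-0000  10-000  10-111  1010-0(✓)  110-00(✓)  110-10(✓)  1100-0(✓)  11000-  1101-0(✓)
size-2^2 implicants → -010-0  110--0
Unchecked terms (primes): -010-0, -10010, 0-0010, 0-0101, 0-1110, 00-010, 00-101, 00010-, 001-01, 001-10, 00100-, 01-011, 01001-, 0111-0, 1-0000, 10-000, 10-111, 110--0, 11000-, 111101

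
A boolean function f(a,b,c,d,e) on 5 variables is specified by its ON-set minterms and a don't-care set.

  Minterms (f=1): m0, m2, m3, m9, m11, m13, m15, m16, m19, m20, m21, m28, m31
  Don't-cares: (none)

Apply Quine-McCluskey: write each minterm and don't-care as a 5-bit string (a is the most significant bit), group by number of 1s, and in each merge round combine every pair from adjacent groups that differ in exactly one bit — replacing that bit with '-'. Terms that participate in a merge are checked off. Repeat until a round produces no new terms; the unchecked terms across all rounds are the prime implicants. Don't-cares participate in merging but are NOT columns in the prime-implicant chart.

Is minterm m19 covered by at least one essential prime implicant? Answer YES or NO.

Round 0: 00000✓ 00010✓ 00011✓ 01001✓ 01011✓ 01101✓ 01111✓ 10000✓ 10011✓ 10100✓ 10101✓ 11100✓ 11111✓
Round 1: -0000 -0011 -1111 0-011 000-0 0001- 01-01✓ 01-11✓ 010-1✓ 011-1✓ 1-100 10-00 1010-
Round 2: 01--1
PIs = {-0000, -0011, -1111, 0-011, 000-0, 0001-, 01--1, 1-100, 10-00, 1010-}
Coverage chart:
  m0: -0000,000-0
  m2: 000-0,0001-
  m3: -0011,0-011,0001-
  m9: 01--1 ←essential
  m11: 0-011,01--1
  m13: 01--1 ←essential
  m15: -1111,01--1
  m16: -0000,10-00
  m19: -0011 ←essential
  m20: 1-100,10-00,1010-
  m21: 1010- ←essential
  m28: 1-100 ←essential
  m31: -1111 ←essential
Essential: -0011, -1111, 01--1, 1-100, 1010-

YES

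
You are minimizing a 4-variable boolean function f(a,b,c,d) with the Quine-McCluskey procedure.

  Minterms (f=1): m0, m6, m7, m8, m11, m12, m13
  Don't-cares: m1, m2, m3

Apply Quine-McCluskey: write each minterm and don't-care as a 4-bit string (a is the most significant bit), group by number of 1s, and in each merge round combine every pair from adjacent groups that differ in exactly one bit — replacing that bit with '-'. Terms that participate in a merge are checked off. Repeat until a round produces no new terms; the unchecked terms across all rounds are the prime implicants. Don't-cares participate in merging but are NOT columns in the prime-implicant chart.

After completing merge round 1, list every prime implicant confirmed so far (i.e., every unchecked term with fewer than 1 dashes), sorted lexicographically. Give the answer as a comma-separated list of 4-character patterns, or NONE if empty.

[col 0] 0000*, 0001*, 0010*, 0011*, 0110*, 0111*, 1000*, 1011*, 1100*, 1101*
[col 1] -000, -011, 0-10*, 0-11*, 00-0*, 00-1*, 000-*, 001-*, 011-*, 1-00, 110-
[col 2] 0-1-, 00--
Prime implicants: -000, -011, 0-1-, 00--, 1-00, 110-

NONE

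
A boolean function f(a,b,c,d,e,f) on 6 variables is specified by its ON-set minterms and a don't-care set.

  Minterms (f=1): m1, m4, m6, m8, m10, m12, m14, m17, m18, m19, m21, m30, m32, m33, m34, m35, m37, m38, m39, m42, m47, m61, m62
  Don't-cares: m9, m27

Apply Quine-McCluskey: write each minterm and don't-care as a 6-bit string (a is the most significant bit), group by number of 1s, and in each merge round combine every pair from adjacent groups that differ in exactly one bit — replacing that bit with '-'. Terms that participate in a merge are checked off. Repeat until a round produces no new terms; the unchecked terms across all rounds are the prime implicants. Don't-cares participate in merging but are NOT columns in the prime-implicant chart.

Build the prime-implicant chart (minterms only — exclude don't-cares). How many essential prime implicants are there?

8

Round 0: 000001✓ 000100✓ 000110✓ 001000✓ 001001✓ 001010✓ 001100✓ 001110✓ 010001✓ 010010✓ 010011✓ 010101✓ 011011✓ 011110✓ 100000✓ 100001✓ 100010✓ 100011✓ 100101✓ 100110✓ 100111✓ 101010✓ 101111✓ 111101 111110✓
Round 1: -00001 -00110 -01010 -11110 0-0001 0-1110 00-001 00-100✓ 00-110✓ 0001-0✓ 001-00✓ 001-10✓ 0010-0✓ 00100- 0011-0✓ 01-011 010-01 0100-1 01001- 10-010 10-111 100-01✓ 100-10✓ 100-11✓ 1000-0✓ 1000-1✓ 10000-✓ 10001-✓ 1001-1✓ 10011-✓
Round 2: 00-1-0 001--0 100--1 100-1- 1000--
PIs = {-00001, -00110, -01010, -11110, 0-0001, 0-1110, 00-001, 00-1-0, 001--0, 00100-, 01-011, 010-01, 0100-1, 01001-, 10-010, 10-111, 100--1, 100-1-, 1000--, 111101}
Coverage chart:
  m1: -00001,0-0001,00-001
  m4: 00-1-0 ←essential
  m6: -00110,00-1-0
  m8: 001--0,00100-
  m10: -01010,001--0
  m12: 00-1-0,001--0
  m14: 0-1110,00-1-0,001--0
  m17: 0-0001,010-01,0100-1
  m18: 01001- ←essential
  m19: 01-011,0100-1,01001-
  m21: 010-01 ←essential
  m30: -11110,0-1110
  m32: 1000-- ←essential
  m33: -00001,100--1,1000--
  m34: 10-010,100-1-,1000--
  m35: 100--1,100-1-,1000--
  m37: 100--1 ←essential
  m38: -00110,100-1-
  m39: 10-111,100--1,100-1-
  m42: -01010,10-010
  m47: 10-111 ←essential
  m61: 111101 ←essential
  m62: -11110 ←essential
Essential: -11110, 00-1-0, 010-01, 01001-, 10-111, 100--1, 1000--, 111101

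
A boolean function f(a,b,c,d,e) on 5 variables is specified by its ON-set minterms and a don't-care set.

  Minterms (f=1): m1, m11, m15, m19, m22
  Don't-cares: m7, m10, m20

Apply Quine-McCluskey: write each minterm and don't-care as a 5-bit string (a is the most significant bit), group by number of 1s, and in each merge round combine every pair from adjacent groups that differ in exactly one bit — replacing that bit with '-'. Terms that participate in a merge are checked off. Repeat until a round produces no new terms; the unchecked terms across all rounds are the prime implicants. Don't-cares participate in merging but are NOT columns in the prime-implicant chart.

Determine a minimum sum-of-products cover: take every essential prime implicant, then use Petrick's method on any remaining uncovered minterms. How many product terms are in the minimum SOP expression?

4

size-2^0 implicants → 00001  00111(✓)  01010(✓)  01011(✓)  01111(✓)  10011  10100(✓)  10110(✓)
size-2^1 implicants → 0-111  01-11  0101-  101-0
Unchecked terms (primes): 0-111, 00001, 01-11, 0101-, 10011, 101-0
Minterm coverage:
  m1 ⊆ 00001 [E]
  m11 ⊆ 01-11,0101-
  m15 ⊆ 0-111,01-11
  m19 ⊆ 10011 [E]
  m22 ⊆ 101-0 [E]
E = {00001, 10011, 101-0}
Petrick residual → 01-11
Cover = a'b'c'd'e + a'bde + ab'c'de + ab'ce'  |cover|=4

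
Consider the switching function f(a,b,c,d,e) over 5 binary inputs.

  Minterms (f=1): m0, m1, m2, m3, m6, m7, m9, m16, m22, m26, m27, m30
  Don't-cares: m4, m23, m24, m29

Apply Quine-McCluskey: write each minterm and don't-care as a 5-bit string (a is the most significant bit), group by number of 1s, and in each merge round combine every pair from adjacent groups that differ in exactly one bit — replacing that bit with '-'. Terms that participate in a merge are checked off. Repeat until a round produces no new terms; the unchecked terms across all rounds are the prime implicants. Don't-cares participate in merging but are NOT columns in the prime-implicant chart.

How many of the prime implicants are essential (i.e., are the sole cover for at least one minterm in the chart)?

size-2^0 implicants → 00000(✓)  00001(✓)  00010(✓)  00011(✓)  00100(✓)  00110(✓)  00111(✓)  01001(✓)  10000(✓)  10110(✓)  10111(✓)  11000(✓)  11010(✓)  11011(✓)  11101  11110(✓)
size-2^1 implicants → -0000  -0110(✓)  -0111(✓)  0-001  00-00(✓)  00-10(✓)  00-11(✓)  000-0(✓)  000-1(✓)  0000-(✓)  0001-(✓)  001-0(✓)  0011-(✓)  1-000  1-110  1011-(✓)  11-10  110-0  1101-
size-2^2 implicants → -011-  00--0  00-1-  000--
Unchecked terms (primes): -0000, -011-, 0-001, 00--0, 00-1-, 000--, 1-000, 1-110, 11-10, 110-0, 1101-, 11101
Minterm coverage:
  m0 ⊆ -0000,00--0,000--
  m1 ⊆ 0-001,000--
  m2 ⊆ 00--0,00-1-,000--
  m3 ⊆ 00-1-,000--
  m6 ⊆ -011-,00--0,00-1-
  m7 ⊆ -011-,00-1-
  m9 ⊆ 0-001 [E]
  m16 ⊆ -0000,1-000
  m22 ⊆ -011-,1-110
  m26 ⊆ 11-10,110-0,1101-
  m27 ⊆ 1101- [E]
  m30 ⊆ 1-110,11-10
E = {0-001, 1101-}

2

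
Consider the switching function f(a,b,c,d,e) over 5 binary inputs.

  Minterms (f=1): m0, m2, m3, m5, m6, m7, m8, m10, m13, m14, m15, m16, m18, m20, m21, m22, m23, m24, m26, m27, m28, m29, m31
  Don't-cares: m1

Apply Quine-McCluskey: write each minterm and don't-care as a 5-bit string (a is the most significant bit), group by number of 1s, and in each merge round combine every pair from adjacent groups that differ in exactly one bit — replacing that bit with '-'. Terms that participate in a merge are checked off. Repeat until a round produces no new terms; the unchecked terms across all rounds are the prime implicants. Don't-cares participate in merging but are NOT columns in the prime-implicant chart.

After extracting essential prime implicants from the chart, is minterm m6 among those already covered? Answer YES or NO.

NO

Round 0: 00000✓ 00001✓ 00010✓ 00011✓ 00101✓ 00110✓ 00111✓ 01000✓ 01010✓ 01101✓ 01110✓ 01111✓ 10000✓ 10010✓ 10100✓ 10101✓ 10110✓ 10111✓ 11000✓ 11010✓ 11011✓ 11100✓ 11101✓ 11111✓
Round 1: -0000✓ -0010✓ -0101✓ -0110✓ -0111✓ -1000✓ -1010✓ -1101✓ -1111✓ 0-000✓ 0-010✓ 0-101✓ 0-110✓ 0-111✓ 00-01✓ 00-10✓ 00-11✓ 000-0✓ 000-1✓ 0000-✓ 0001-✓ 001-1✓ 0011-✓ 01-10✓ 010-0✓ 011-1✓ 0111-✓ 1-000✓ 1-010✓ 1-100✓ 1-101✓ 1-111✓ 10-00✓ 10-10✓ 100-0✓ 101-0✓ 101-1✓ 1010-✓ 1011-✓ 11-00✓ 11-11 110-0✓ 1101- 111-1✓ 1110-✓
Round 2: --000✓ --010✓ --101✓ --111✓ -0-10 -00-0✓ -01-1✓ -011- -10-0✓ -11-1✓ 0--10 0-0-0✓ 0-1-1✓ 0-11- 00--1 00-1- 000-- 1--00 1-0-0✓ 1-1-1✓ 1-10- 10--0 101--
Round 3: --0-0 --1-1
PIs = {--0-0, --1-1, -0-10, -011-, 0--10, 0-11-, 00--1, 00-1-, 000--, 1--00, 1-10-, 10--0, 101--, 11-11, 1101-}
Coverage chart:
  m0: --0-0,000--
  m2: --0-0,-0-10,0--10,00-1-,000--
  m3: 00--1,00-1-,000--
  m5: --1-1,00--1
  m6: -0-10,-011-,0--10,0-11-,00-1-
  m7: --1-1,-011-,0-11-,00--1,00-1-
  m8: --0-0 ←essential
  m10: --0-0,0--10
  m13: --1-1 ←essential
  m14: 0--10,0-11-
  m15: --1-1,0-11-
  m16: --0-0,1--00,10--0
  m18: --0-0,-0-10,10--0
  m20: 1--00,1-10-,10--0,101--
  m21: --1-1,1-10-,101--
  m22: -0-10,-011-,10--0,101--
  m23: --1-1,-011-,101--
  m24: --0-0,1--00
  m26: --0-0,1101-
  m27: 11-11,1101-
  m28: 1--00,1-10-
  m29: --1-1,1-10-
  m31: --1-1,11-11
Essential: --0-0, --1-1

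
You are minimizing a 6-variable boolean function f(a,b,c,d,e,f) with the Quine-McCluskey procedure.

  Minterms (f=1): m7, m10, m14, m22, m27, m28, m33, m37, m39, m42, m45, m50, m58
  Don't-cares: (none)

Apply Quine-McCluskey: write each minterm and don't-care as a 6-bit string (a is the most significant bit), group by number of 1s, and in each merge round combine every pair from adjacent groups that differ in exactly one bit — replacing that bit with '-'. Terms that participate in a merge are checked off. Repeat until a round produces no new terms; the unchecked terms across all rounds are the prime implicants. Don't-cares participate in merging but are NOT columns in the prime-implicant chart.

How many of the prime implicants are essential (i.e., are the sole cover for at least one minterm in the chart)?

Round 0: 000111✓ 001010✓ 001110✓ 010110 011011 011100 100001✓ 100101✓ 100111✓ 101010✓ 101101✓ 110010✓ 111010✓
Round 1: -00111 -01010 001-10 1-1010 10-101 100-01 1001-1 11-010
PIs = {-00111, -01010, 001-10, 010110, 011011, 011100, 1-1010, 10-101, 100-01, 1001-1, 11-010}
Coverage chart:
  m7: -00111 ←essential
  m10: -01010,001-10
  m14: 001-10 ←essential
  m22: 010110 ←essential
  m27: 011011 ←essential
  m28: 011100 ←essential
  m33: 100-01 ←essential
  m37: 10-101,100-01,1001-1
  m39: -00111,1001-1
  m42: -01010,1-1010
  m45: 10-101 ←essential
  m50: 11-010 ←essential
  m58: 1-1010,11-010
Essential: -00111, 001-10, 010110, 011011, 011100, 10-101, 100-01, 11-010

8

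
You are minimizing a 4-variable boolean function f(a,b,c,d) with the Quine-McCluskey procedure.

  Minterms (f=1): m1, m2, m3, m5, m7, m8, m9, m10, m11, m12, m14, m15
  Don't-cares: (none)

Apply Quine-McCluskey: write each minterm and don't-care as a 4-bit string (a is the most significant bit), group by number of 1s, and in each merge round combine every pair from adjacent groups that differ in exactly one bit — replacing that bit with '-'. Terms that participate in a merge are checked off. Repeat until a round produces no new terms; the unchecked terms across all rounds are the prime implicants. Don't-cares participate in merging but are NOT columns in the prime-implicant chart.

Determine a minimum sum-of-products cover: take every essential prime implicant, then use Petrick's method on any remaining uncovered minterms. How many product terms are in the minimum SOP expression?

5

size-2^0 implicants → 0001(✓)  0010(✓)  0011(✓)  0101(✓)  0111(✓)  1000(✓)  1001(✓)  1010(✓)  1011(✓)  1100(✓)  1110(✓)  1111(✓)
size-2^1 implicants → -001(✓)  -010(✓)  -011(✓)  -111(✓)  0-01(✓)  0-11(✓)  00-1(✓)  001-(✓)  01-1(✓)  1-00(✓)  1-10(✓)  1-11(✓)  10-0(✓)  10-1(✓)  100-(✓)  101-(✓)  11-0(✓)  111-(✓)
size-2^2 implicants → --11  -0-1  -01-  0--1  1--0  1-1-  10--
Unchecked terms (primes): --11, -0-1, -01-, 0--1, 1--0, 1-1-, 10--
Minterm coverage:
  m1 ⊆ -0-1,0--1
  m2 ⊆ -01- [E]
  m3 ⊆ --11,-0-1,-01-,0--1
  m5 ⊆ 0--1 [E]
  m7 ⊆ --11,0--1
  m8 ⊆ 1--0,10--
  m9 ⊆ -0-1,10--
  m10 ⊆ -01-,1--0,1-1-,10--
  m11 ⊆ --11,-0-1,-01-,1-1-,10--
  m12 ⊆ 1--0 [E]
  m14 ⊆ 1--0,1-1-
  m15 ⊆ --11,1-1-
E = {-01-, 0--1, 1--0}
Petrick residual → --11, -0-1
Cover = cd + b'd + b'c + a'd + ad'  |cover|=5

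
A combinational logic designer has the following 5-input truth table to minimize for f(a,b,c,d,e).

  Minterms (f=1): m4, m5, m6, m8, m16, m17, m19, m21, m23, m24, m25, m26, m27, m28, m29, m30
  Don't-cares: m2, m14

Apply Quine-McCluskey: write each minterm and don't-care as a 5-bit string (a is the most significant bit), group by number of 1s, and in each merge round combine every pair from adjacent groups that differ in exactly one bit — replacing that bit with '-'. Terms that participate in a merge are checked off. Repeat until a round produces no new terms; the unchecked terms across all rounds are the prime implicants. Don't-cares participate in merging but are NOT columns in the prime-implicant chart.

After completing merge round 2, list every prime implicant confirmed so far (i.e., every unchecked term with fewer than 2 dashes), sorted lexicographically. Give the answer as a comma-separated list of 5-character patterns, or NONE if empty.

[col 0] 00010*, 00100*, 00101*, 00110*, 01000*, 01110*, 10000*, 10001*, 10011*, 10101*, 10111*, 11000*, 11001*, 11010*, 11011*, 11100*, 11101*, 11110*
[col 1] -0101, -1000, -1110, 0-110, 00-10, 001-0, 0010-, 1-000*, 1-001*, 1-011*, 1-101*, 10-01*, 10-11*, 100-1*, 1000-*, 101-1*, 11-00*, 11-01*, 11-10*, 110-0*, 110-1*, 1100-*, 1101-*, 111-0*, 1110-*
[col 2] 1--01, 1-0-1, 1-00-, 10--1, 11--0, 11-0-, 110--
Prime implicants: -0101, -1000, -1110, 0-110, 00-10, 001-0, 0010-, 1--01, 1-0-1, 1-00-, 10--1, 11--0, 11-0-, 110--

-0101, -1000, -1110, 0-110, 00-10, 001-0, 0010-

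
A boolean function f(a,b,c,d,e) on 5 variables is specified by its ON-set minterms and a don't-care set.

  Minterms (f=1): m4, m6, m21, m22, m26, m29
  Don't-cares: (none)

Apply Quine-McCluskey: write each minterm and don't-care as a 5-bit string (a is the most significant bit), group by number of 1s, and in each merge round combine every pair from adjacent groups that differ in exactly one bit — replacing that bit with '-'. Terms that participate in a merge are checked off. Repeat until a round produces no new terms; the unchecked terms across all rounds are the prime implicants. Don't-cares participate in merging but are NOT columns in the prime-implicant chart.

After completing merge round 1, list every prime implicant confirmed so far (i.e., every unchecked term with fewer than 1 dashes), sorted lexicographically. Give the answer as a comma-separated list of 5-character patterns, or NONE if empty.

Round 0: 00100✓ 00110✓ 10101✓ 10110✓ 11010 11101✓
Round 1: -0110 001-0 1-101
PIs = {-0110, 001-0, 1-101, 11010}

11010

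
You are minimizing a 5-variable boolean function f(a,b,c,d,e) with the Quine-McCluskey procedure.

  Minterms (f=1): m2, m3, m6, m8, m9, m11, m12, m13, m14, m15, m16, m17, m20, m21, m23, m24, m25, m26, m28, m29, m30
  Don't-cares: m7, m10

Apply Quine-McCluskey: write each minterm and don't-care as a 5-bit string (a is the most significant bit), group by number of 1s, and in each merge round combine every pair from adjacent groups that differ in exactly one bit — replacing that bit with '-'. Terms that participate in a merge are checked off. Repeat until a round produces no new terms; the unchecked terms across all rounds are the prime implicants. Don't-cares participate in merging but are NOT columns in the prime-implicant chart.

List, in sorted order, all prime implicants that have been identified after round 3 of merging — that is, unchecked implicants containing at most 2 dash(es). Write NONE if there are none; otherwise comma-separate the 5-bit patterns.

size-2^0 implicants → 00010(✓)  00011(✓)  00110(✓)  00111(✓)  01000(✓)  01001(✓)  01010(✓)  01011(✓)  01100(✓)  01101(✓)  01110(✓)  01111(✓)  10000(✓)  10001(✓)  10100(✓)  10101(✓)  10111(✓)  11000(✓)  11001(✓)  11010(✓)  11100(✓)  11101(✓)  11110(✓)
size-2^1 implicants → -0111  -1000(✓)  -1001(✓)  -1010(✓)  -1100(✓)  -1101(✓)  -1110(✓)  0-010(✓)  0-011(✓)  0-110(✓)  0-111(✓)  00-10(✓)  00-11(✓)  0001-(✓)  0011-(✓)  01-00(✓)  01-01(✓)  01-10(✓)  01-11(✓)  010-0(✓)  010-1(✓)  0100-(✓)  0101-(✓)  011-0(✓)  011-1(✓)  0110-(✓)  0111-(✓)  1-000(✓)  1-001(✓)  1-100(✓)  1-101(✓)  10-00(✓)  10-01(✓)  1000-(✓)  101-1  1010-(✓)  11-00(✓)  11-01(✓)  11-10(✓)  110-0(✓)  1100-(✓)  111-0(✓)  1110-(✓)
size-2^2 implicants → -1-00(✓)  -1-01(✓)  -1-10(✓)  -10-0(✓)  -100-(✓)  -11-0(✓)  -110-(✓)  0--10(✓)  0--11(✓)  0-01-(✓)  0-11-(✓)  00-1-(✓)  01--0(✓)  01--1(✓)  01-0-(✓)  01-1-(✓)  010--(✓)  011--(✓)  1--00(✓)  1--01(✓)  1-00-(✓)  1-10-(✓)  10-0-(✓)  11--0(✓)  11-0-(✓)
size-2^3 implicants → -1--0  -1-0-  0--1-  01---  1--0-
Unchecked terms (primes): -0111, -1--0, -1-0-, 0--1-, 01---, 1--0-, 101-1

-0111, 101-1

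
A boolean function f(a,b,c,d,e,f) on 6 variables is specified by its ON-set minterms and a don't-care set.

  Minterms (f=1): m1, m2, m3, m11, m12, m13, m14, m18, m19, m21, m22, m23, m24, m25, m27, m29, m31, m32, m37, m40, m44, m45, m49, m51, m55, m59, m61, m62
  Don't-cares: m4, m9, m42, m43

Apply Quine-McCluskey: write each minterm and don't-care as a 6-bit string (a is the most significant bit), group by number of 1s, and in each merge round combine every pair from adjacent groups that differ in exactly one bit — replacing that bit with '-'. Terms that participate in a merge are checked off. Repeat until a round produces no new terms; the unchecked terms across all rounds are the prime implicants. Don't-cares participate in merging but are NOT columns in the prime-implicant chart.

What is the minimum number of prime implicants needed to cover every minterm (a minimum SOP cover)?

Round 0: 000001✓ 000010✓ 000011✓ 000100✓ 001001✓ 001011✓ 001100✓ 001101✓ 001110✓ 010010✓ 010011✓ 010101✓ 010110✓ 010111✓ 011000✓ 011001✓ 011011✓ 011101✓ 011111✓ 100000✓ 100101✓ 101000✓ 101010✓ 101011✓ 101100✓ 101101✓ 110001✓ 110011✓ 110111✓ 111011✓ 111101✓ 111110
Round 1: -01011✓ -01100✓ -01101✓ -10011✓ -10111✓ -11011✓ -11101✓ 0-0010✓ 0-0011✓ 0-1001✓ 0-1011✓ 0-1101✓ 00-001✓ 00-011✓ 00-100 0000-1✓ 00001-✓ 001-01✓ 0010-1✓ 0011-0 00110-✓ 01-011✓ 01-101✓ 01-111✓ 010-10✓ 010-11✓ 01001-✓ 0101-1✓ 01011-✓ 011-01✓ 011-11✓ 0110-1✓ 01100- 0111-1✓ 1-1011✓ 1-1101✓ 10-000 10-101 101-00 1010-0 10101- 10110-✓ 11-011✓ 110-11✓ 1100-1
Round 2: --1011 --1101 -0110- -1-011 -10-11 0--011 0-001- 0-1-01 0-10-1 00-0-1 01--11 01-1-1 010-1- 011--1
PIs = {--1011, --1101, -0110-, -1-011, -10-11, 0--011, 0-001-, 0-1-01, 0-10-1, 00-0-1, 00-100, 0011-0, 01--11, 01-1-1, 010-1-, 011--1, 01100-, 10-000, 10-101, 101-00, 1010-0, 10101-, 1100-1, 111110}
Coverage chart:
  m1: 00-0-1 ←essential
  m2: 0-001- ←essential
  m3: 0--011,0-001-,00-0-1
  m11: --1011,0--011,0-10-1,00-0-1
  m12: -0110-,00-100,0011-0
  m13: --1101,-0110-,0-1-01
  m14: 0011-0 ←essential
  m18: 0-001-,010-1-
  m19: -1-011,-10-11,0--011,0-001-,01--11,010-1-
  m21: 01-1-1 ←essential
  m22: 010-1- ←essential
  m23: -10-11,01--11,01-1-1,010-1-
  m24: 01100- ←essential
  m25: 0-1-01,0-10-1,011--1,01100-
  m27: --1011,-1-011,0--011,0-10-1,01--11,011--1
  m29: --1101,0-1-01,01-1-1,011--1
  m31: 01--11,01-1-1,011--1
  m32: 10-000 ←essential
  m37: 10-101 ←essential
  m40: 10-000,101-00,1010-0
  m44: -0110-,101-00
  m45: --1101,-0110-,10-101
  m49: 1100-1 ←essential
  m51: -1-011,-10-11,1100-1
  m55: -10-11 ←essential
  m59: --1011,-1-011
  m61: --1101 ←essential
  m62: 111110 ←essential
Essential: --1101, -10-11, 0-001-, 00-0-1, 0011-0, 01-1-1, 010-1-, 01100-, 10-000, 10-101, 1100-1, 111110
Petrick residual → --1011, -0110-
Min cover (14 terms): cd'ef + cde'f + b'cde' + bc'ef + a'c'd'e + a'b'd'f + a'b'cdf' + a'bdf + a'bc'e + a'bcd'e' + ab'd'e'f' + ab'de'f + abc'd'f + abcdef'

14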